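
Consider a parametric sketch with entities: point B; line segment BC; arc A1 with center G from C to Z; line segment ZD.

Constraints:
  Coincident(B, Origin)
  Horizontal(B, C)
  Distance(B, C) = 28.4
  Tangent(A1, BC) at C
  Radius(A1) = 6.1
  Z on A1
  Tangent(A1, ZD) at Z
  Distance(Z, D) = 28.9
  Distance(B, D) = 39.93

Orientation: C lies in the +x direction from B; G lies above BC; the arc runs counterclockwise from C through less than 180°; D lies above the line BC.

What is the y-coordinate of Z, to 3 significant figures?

8.97

Checks: |BC| = 28.40 ✓; |GZ| = 6.100 ✓; ∠(GZ, ZD) = 90.00° ✓; |ZD| = 28.90 ✓; |BD| = 39.93 ✓.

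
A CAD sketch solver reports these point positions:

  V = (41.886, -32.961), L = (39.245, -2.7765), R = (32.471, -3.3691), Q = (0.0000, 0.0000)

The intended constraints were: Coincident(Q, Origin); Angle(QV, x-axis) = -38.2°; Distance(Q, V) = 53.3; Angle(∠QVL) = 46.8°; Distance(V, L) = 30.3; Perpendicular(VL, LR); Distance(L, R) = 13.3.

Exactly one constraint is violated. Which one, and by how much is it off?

Distance(L, R) = 13.3 — off by 6.50.

Q = (0.00, 0.00) ✓; QV at -38.20° ✓; |QV| = 53.30 ✓; ∠QVL = 46.80° ✓; |VL| = 30.30 ✓; ∠(VL, LR) = 90.00° ✓; |LR| = 6.800 ✗.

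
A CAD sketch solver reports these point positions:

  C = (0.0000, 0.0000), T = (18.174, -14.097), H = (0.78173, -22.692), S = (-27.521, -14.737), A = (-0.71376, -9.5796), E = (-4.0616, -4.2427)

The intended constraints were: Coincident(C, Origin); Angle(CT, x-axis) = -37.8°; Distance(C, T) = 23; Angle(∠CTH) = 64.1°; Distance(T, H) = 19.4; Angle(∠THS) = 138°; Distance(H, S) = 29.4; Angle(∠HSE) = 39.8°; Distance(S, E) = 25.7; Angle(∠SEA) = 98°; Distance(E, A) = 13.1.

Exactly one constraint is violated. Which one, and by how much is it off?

Distance(E, A) = 13.1 — off by 6.80.

C = (0.00, 0.00) ✓; CT at -37.80° ✓; |CT| = 23.00 ✓; ∠CTH = 64.10° ✓; |TH| = 19.40 ✓; ∠THS = 138.0° ✓; |HS| = 29.40 ✓; ∠HSE = 39.80° ✓; |SE| = 25.70 ✓; ∠SEA = 98.00° ✓; |EA| = 6.300 ✗.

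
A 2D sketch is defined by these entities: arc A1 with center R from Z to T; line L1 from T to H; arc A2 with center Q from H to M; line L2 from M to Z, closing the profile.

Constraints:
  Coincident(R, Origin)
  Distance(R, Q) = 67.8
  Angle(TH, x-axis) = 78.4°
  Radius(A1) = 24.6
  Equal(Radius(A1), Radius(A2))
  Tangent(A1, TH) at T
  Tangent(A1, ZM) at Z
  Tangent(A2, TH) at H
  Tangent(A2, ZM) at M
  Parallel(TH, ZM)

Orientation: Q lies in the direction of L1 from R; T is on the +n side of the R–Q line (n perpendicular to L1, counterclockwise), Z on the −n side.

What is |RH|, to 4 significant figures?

72.12

The slot axis is L1's direction at 78.4°, so u = (cos 78.4°, sin 78.4°) = (0.2011, 0.9796) and n = (−sin 78.4°, cos 78.4°) = (-0.9796, 0.2011). R is at the origin and Q lies 67.8 along u from R, so Q = 67.8·u = (13.63, 66.42). Tangency of A1 to both parallel lines with radius 24.6 puts T and Z at R ± 24.6·n: T = (-24.10, 4.947), Z = (24.10, -4.947). Equal radii place H and M the same way about Q: H = Q + 24.6·n = (-10.46, 71.36), M = Q − 24.6·n = (37.73, 61.47). Then |RH| = |H − R| = 72.12.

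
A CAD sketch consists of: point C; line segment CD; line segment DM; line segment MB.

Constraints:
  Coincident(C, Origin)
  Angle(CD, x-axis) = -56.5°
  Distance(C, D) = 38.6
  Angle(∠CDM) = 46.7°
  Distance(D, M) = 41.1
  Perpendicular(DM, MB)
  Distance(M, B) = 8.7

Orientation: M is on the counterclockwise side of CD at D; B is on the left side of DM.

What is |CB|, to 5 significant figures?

24.290

C is at the origin; CD runs at -56.5° with length 38.6, so D = 38.6·(cos -56.5°, sin -56.5°) = (21.305, -32.188). ∠CDM = 46.7°, so DM runs at -56.5° + (180° − 46.7°) = 76.800° from the x-axis; with |DM| = 41.1, M = D + 41.1·(cos 76.800°, sin 76.800°) = (30.690, 7.8261). DM is perpendicular to MB; with |MB| = 8.7 on the left of DM, B = M + 8.7·(-0.97358, 0.22835) = (22.220, 9.8128). Then |CB| = |B − C| = 24.290.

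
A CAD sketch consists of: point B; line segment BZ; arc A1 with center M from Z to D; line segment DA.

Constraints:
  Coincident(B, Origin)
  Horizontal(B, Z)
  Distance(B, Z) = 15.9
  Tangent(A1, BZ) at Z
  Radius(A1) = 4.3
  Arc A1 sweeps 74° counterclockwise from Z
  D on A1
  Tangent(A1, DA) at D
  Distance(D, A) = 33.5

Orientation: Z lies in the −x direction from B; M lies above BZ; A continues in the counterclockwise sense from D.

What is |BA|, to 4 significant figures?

35.41

On A1, Z sits at bearing -90° from M; a 74° counterclockwise sweep puts D at bearing -16°, so D = M + 4.3·(cos -16°, sin -16°) = (-11.77, 3.115). The tangent condition forces MD to be normal to DA, so DA runs along (−sin -16°, cos -16°); with |DA| = 33.5, A = (-2.533, 35.32). Then |BA| = |A − B| = 35.41.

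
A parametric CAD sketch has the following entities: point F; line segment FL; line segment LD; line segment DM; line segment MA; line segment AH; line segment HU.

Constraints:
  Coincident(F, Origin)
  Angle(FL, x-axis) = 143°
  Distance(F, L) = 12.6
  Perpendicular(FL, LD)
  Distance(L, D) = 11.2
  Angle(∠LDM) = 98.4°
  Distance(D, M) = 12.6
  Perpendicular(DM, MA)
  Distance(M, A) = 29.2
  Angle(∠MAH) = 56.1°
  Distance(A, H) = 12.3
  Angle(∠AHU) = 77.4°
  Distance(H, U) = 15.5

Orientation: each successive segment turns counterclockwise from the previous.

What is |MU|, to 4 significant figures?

11.72

∠MAH = 56.1° gives AH at 168.5° from the x-axis; with |AH| = 12.3, H = (0.7821, 12.62). ∠AHU = 77.4° gives HU at -88.90° from the x-axis; with |HU| = 15.5, U = (1.080, -2.875). Then |MU| = |U − M| = 11.72.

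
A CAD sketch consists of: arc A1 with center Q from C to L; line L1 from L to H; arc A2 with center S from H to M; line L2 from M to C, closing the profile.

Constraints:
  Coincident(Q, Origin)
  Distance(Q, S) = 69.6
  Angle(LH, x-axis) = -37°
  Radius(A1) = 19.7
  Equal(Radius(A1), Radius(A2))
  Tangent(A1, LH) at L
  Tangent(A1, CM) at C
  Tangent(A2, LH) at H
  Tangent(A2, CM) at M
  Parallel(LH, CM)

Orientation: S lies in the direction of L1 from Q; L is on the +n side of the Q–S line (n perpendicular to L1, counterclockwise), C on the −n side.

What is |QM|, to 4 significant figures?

72.33

The slot axis is L1's direction at -37.0°, so u = (cos -37.0°, sin -37.0°) = (0.7986, -0.6018) and n = (−sin -37.0°, cos -37.0°) = (0.6018, 0.7986). Q is at the origin and S lies 69.6 along u from Q, so S = 69.6·u = (55.59, -41.89). Tangency of A1 to both parallel lines with radius 19.7 puts L and C at Q ± 19.7·n: L = (11.86, 15.73), C = (-11.86, -15.73). Equal radii place H and M the same way about S: H = S + 19.7·n = (67.44, -26.15), M = S − 19.7·n = (43.73, -57.62). Then |QM| = |M − Q| = 72.33.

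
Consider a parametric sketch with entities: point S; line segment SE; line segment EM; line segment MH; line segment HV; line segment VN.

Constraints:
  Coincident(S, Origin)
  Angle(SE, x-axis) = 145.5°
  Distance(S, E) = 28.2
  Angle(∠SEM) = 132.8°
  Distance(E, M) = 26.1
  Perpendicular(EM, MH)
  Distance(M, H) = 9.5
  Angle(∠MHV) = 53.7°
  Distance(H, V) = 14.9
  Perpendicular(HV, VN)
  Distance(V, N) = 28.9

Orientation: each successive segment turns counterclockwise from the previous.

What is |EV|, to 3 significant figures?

14.1

EM ⟂ MH, so MH runs at -77.3°; with |MH| = 9.5, H = (-46.6, 0.967). ∠MHV = 53.7° gives HV at 49.0° from the x-axis; with |HV| = 14.9, V = (-36.8, 12.2). Then |EV| = |V − E| = 14.1.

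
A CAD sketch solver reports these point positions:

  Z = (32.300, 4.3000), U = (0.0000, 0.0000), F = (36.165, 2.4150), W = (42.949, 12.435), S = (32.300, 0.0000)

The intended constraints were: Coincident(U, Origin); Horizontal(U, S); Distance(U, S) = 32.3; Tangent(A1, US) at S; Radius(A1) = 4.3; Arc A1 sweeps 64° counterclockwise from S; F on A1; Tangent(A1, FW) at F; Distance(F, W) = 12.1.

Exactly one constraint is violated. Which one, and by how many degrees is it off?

Tangent(A1, FW) at F — off by 8.10°.

U = (0.00, 0.00) ✓; U.y = 0.00, S.y = 0.00 ✓; |US| = 32.30 ✓; ∠(ZS, SU) = 90.00° ✓; |ZS| = 4.300 ✓; bearing(Z→F) − bearing(Z→S) = 64.00° ✓; |ZF| = 4.300 ✓; ∠(ZF, FW) = 98.10° ✗; |FW| = 12.10 ✓.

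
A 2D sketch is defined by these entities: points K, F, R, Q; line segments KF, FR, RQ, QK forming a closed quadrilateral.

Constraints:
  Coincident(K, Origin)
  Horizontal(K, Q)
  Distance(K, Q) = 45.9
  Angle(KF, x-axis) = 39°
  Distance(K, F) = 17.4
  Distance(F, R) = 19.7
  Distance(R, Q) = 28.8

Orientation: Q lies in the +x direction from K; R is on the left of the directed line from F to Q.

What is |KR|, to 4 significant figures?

37.10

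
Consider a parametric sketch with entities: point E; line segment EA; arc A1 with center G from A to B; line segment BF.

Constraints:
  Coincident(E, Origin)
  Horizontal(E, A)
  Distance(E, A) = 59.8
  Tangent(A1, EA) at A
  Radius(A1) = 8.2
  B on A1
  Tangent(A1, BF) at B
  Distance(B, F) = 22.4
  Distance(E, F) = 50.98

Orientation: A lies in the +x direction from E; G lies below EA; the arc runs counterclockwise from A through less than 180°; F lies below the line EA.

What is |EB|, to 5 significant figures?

52.439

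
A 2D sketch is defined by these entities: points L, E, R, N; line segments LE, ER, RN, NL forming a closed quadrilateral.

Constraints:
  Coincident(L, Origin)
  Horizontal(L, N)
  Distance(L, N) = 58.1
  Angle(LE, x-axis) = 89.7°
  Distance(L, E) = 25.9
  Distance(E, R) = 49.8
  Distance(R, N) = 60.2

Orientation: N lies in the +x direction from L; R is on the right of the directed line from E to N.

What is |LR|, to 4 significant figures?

23.99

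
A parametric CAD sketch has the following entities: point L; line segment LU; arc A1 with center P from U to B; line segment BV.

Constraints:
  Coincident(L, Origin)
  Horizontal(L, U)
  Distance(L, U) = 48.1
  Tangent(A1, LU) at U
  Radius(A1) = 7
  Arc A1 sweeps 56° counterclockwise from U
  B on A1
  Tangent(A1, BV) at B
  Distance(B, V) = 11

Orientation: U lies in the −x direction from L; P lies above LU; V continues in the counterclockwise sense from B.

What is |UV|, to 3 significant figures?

17.1

L is at the origin; LU is horizontal with |LU| = 48.1 and U on the −x side, so U = (-48.1, 0.00). Tangency of A1 to LU means the radius PU is perpendicular to LU, so P = U + (0, 7) = (-48.1, 7.00). On A1, U sits at bearing -90° from P; a 56° counterclockwise sweep puts B at bearing -34°, so B = P + 7.0·(cos -34°, sin -34°) = (-42.3, 3.09). A1 meets BV tangentially, so PB is at right angles to BV, so BV runs along (−sin -34°, cos -34°); with |BV| = 11.0, V = (-36.1, 12.2). Then |UV| = |V − U| = 17.1.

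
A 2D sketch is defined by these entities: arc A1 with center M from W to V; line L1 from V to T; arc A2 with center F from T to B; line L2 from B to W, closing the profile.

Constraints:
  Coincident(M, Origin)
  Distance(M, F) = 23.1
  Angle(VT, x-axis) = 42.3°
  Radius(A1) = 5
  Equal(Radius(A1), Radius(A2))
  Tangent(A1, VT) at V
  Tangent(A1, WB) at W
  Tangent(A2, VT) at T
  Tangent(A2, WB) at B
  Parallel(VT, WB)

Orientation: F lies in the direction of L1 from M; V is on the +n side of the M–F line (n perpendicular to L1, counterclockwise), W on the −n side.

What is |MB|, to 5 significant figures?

23.635

Tangency of A1 to both parallel lines with radius 5.0 puts V and W at M ± 5.0·n: V = (-3.3651, 3.6982), W = (3.3651, -3.6982). Equal radii place T and B the same way about F: T = F + 5.0·n = (13.720, 19.245), B = F − 5.0·n = (20.451, 11.848). Then |MB| = |B − M| = 23.635.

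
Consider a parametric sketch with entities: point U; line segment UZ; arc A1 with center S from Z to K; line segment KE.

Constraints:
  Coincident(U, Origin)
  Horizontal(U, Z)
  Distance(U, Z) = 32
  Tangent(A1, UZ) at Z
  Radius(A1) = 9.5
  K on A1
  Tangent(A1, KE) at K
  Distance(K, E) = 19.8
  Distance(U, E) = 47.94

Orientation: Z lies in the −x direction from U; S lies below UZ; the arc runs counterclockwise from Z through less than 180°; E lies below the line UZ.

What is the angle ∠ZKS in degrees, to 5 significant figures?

38.214°

Checks: |SK| = 9.500 ✓; ∠(SK, KE) = 90.00° ✓; |KE| = 19.80 ✓; |UE| = 47.94 ✓.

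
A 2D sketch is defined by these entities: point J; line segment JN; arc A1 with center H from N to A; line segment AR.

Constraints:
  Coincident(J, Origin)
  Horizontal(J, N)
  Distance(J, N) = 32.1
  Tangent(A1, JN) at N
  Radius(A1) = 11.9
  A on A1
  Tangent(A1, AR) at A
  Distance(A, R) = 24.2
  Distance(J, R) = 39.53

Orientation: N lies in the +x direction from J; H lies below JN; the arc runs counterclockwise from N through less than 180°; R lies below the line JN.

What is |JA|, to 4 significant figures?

23.00

J is at the origin; J and N share the same y with |JN| = 32.1 and N on the +x side, so N = (32.10, 0.000). Tangency of A1 to JN means the radius HN is perpendicular to JN, so H = N + (0, -11.9) = (32.10, -11.90). Since HA ⟂ AR (tangency), |HR| = √(11.9² + 24.2²) = 26.97 regardless of where A sits on A1. So R lies on both circle(J, 39.53) and circle(H, 26.97); the below-JN intersection is R = (18.27, -35.05). A is the foot of the tangent from R: A = (20.24, -10.93).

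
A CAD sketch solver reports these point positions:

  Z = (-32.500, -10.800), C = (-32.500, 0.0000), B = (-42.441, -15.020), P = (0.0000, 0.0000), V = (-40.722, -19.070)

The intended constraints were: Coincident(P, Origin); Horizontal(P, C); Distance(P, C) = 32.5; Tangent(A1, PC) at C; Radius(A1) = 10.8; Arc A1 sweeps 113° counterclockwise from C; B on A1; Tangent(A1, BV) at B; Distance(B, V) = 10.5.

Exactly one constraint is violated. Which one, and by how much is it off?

Distance(B, V) = 10.5 — off by 6.10.

P = (0.00, 0.00) ✓; P.y = 0.00, C.y = 0.00 ✓; |PC| = 32.50 ✓; ∠(ZC, CP) = 90.00° ✓; |ZC| = 10.80 ✓; bearing(Z→B) − bearing(Z→C) = 113.0° ✓; |ZB| = 10.80 ✓; ∠(ZB, BV) = 90.00° ✓; |BV| = 4.400 ✗.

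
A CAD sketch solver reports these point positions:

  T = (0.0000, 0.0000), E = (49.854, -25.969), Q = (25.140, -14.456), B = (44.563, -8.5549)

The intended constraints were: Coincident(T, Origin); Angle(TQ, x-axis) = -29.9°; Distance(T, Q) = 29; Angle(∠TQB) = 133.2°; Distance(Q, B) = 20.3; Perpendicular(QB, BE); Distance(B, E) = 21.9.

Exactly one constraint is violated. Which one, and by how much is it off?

Distance(B, E) = 21.9 — off by 3.70.

T = (0.00, 0.00) ✓; TQ at -29.90° ✓; |TQ| = 29.00 ✓; ∠TQB = 133.2° ✓; |QB| = 20.30 ✓; ∠(QB, BE) = 90.00° ✓; |BE| = 18.20 ✗.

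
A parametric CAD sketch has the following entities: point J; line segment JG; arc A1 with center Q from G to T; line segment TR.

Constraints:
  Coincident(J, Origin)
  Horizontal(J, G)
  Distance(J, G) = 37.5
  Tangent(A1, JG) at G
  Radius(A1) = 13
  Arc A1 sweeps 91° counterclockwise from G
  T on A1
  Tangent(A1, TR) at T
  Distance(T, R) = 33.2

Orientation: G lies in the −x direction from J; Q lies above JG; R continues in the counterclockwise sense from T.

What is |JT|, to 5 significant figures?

27.844

J is at the origin; JG is horizontal with |JG| = 37.5 and G on the −x side, so G = (-37.500, 0.0000). Tangency of A1 to JG means the radius QG is perpendicular to JG, so Q = G + (0, 13) = (-37.500, 13.000). On A1, G sits at bearing -90° from Q; a 91° counterclockwise sweep puts T at bearing 1°, so T = Q + 13.0·(cos 1°, sin 1°) = (-24.502, 13.227). Then |JT| = |T − J| = 27.844.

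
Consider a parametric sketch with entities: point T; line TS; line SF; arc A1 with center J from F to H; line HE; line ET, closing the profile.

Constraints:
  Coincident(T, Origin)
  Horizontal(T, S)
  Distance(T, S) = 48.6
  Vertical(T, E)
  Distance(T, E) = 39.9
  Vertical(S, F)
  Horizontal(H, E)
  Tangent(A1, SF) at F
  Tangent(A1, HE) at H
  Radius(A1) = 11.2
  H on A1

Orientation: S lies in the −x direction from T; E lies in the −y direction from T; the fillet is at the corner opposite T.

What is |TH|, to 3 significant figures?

54.7

T is at the origin; T and S share the same y with |TS| = 48.6 and S on the −x side, so S = (-48.6, 0.00). T and E share the same x with |TE| = 39.9 and E on the −y side, so E = (0.00, -39.9). The virtual corner opposite T is at (-48.6, -39.9). Tangency of A1 to SF means the radius JF is perpendicular to SF and A1 meets HE tangentially, so JH is at right angles to HE, with radius 11.2, so the center J sits 11.2 in from both sides at J = (-37.4, -28.7). That places the tangent points at F = (-48.6, -28.7) on SF and H = (-37.4, -39.9) on HE. Then |TH| = |H − T| = 54.7.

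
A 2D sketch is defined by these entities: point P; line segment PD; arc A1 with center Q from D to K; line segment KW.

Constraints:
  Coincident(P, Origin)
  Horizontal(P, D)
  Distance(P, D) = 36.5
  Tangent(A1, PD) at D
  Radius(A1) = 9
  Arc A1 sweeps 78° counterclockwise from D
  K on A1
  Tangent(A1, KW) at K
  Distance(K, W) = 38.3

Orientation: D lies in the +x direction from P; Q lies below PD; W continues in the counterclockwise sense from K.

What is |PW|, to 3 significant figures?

48.8

On A1, D sits at bearing 90° from Q; a 78° counterclockwise sweep puts K at bearing 168°, so K = Q + 9.0·(cos 168°, sin 168°) = (27.7, -7.13). Tangency of A1 to KW means the radius QK is perpendicular to KW, so KW runs along (−sin 168°, cos 168°); with |KW| = 38.3, W = (19.7, -44.6). Then |PW| = |W − P| = 48.8.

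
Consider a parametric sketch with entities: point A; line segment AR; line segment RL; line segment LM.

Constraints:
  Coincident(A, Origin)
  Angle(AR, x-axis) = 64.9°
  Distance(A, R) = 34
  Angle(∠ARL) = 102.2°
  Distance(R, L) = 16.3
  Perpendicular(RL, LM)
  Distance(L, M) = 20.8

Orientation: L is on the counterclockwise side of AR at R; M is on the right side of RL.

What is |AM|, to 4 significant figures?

58.92

A is at the origin; AR runs at 64.9° with length 34.0, so R = 34.0·(cos 64.9°, sin 64.9°) = (14.42, 30.79). ∠ARL = 102.2°, so RL runs at 64.9° + (180° − 102.2°) = 142.7° from the x-axis; with |RL| = 16.3, L = R + 16.3·(cos 142.7°, sin 142.7°) = (1.457, 40.67). RL ⟂ LM; with |LM| = 20.8 on the right of RL, M = L + 20.8·(0.6060, 0.7955) = (14.06, 57.21). Then |AM| = |M − A| = 58.92.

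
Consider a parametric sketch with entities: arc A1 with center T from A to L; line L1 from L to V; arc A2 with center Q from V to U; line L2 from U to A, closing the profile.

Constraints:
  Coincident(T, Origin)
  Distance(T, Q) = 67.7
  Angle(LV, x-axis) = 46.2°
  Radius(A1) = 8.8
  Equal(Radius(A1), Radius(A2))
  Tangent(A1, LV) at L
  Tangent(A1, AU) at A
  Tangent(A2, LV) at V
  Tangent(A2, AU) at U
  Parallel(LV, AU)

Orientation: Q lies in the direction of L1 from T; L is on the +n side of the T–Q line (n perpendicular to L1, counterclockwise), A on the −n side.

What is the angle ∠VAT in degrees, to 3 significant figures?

75.4°

Tangency of A1 to both parallel lines with radius 8.8 puts L and A at T ± 8.8·n: L = (-6.35, 6.09), A = (6.35, -6.09). Equal radii place V and U the same way about Q: V = Q + 8.8·n = (40.5, 55.0), U = Q − 8.8·n = (53.2, 42.8). Then cos ∠VAT = AV·AT / (|AV||AT|), giving 75.4°.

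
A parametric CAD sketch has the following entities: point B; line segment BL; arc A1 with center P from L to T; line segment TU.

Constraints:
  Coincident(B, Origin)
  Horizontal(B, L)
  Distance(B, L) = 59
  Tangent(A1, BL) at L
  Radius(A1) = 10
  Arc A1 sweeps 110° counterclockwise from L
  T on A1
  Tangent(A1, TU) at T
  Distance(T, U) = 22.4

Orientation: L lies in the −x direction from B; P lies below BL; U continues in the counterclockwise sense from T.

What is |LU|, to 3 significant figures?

34.5

B is at the origin; BL is horizontal with |BL| = 59.0 and L on the −x side, so L = (-59.0, 0.00). The tangent condition forces PL to be normal to BL, so P = L + (0, -10) = (-59.0, -10.0). On A1, L sits at bearing 90° from P; a 110° counterclockwise sweep puts T at bearing 200°, so T = P + 10.0·(cos 200°, sin 200°) = (-68.4, -13.4). Since A1 is tangent to TU there, PT ⟂ TU, so TU runs along (−sin 200°, cos 200°); with |TU| = 22.4, U = (-60.7, -34.5). Then |LU| = |U − L| = 34.5.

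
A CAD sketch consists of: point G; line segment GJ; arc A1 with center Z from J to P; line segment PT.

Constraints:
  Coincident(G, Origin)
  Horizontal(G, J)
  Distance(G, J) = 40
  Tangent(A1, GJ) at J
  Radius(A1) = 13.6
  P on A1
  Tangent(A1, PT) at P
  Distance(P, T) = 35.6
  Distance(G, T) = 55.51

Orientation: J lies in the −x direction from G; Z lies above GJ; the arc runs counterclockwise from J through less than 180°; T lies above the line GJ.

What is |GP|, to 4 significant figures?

29.63

G is at the origin; G and J share the same y with |GJ| = 40.0 and J on the −x side, so J = (-40.00, 0.000). A1 meets GJ tangentially, so ZJ is at right angles to GJ, so Z = J + (0, 13.6) = (-40.00, 13.60). Since ZP ⟂ PT (tangency), |ZT| = √(13.6² + 35.6²) = 38.11 regardless of where P sits on A1. So T lies on both circle(G, 55.51) and circle(Z, 38.11); the above-GJ intersection is T = (-26.00, 49.04). P is the foot of the tangent from T: P = (-26.40, 13.45).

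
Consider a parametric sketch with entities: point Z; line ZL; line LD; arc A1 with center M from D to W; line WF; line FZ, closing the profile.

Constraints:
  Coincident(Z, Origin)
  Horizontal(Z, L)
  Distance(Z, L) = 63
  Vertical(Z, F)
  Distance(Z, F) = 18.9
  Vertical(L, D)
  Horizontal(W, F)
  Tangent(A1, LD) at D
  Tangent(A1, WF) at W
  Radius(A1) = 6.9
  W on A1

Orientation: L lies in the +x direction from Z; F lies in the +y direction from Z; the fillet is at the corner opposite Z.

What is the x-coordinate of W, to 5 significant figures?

56.100

Z is at the origin; ZL is horizontal with |ZL| = 63.0 and L on the +x side, so L = (63.000, 0.0000). Z and F share the same x with |ZF| = 18.9 and F on the +y side, so F = (0.0000, 18.900). The virtual corner opposite Z is at (63.000, 18.900). A1 meets LD tangentially, so MD is at right angles to LD and A1 meets WF tangentially, so MW is at right angles to WF, with radius 6.9, so the center M sits 6.9 in from both sides at M = (56.100, 12.000). That places the tangent points at D = (63.000, 12.000) on LD and W = (56.100, 18.900) on WF. So W.x = 56.100.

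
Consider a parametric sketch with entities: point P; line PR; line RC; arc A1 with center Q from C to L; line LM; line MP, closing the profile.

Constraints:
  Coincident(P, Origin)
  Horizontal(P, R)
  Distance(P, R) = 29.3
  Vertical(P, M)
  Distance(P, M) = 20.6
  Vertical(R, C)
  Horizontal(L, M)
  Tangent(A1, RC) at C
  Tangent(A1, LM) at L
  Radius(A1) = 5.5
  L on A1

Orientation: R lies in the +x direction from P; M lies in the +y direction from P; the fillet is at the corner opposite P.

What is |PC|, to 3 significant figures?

33.0

P is at the origin; PR is horizontal with |PR| = 29.3 and R on the +x side, so R = (29.3, 0.00). PM is vertical with |PM| = 20.6 and M on the +y side, so M = (0.00, 20.6). The virtual corner opposite P is at (29.3, 20.6). Tangency of A1 to RC means the radius QC is perpendicular to RC and the tangent condition forces QL to be normal to LM, with radius 5.5, so the center Q sits 5.5 in from both sides at Q = (23.8, 15.1). That places the tangent points at C = (29.3, 15.1) on RC and L = (23.8, 20.6) on LM. Then |PC| = |C − P| = 33.0.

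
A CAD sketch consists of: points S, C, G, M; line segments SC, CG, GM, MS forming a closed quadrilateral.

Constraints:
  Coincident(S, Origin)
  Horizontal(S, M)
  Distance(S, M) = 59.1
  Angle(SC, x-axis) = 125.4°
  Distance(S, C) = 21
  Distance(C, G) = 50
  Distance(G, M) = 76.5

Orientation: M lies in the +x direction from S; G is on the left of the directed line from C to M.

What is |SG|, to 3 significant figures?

61.9

S is at the origin; SM is horizontal with |SM| = 59.1 and M in +x, so M = (59.1, 0). SC runs at 125.4° with |SC| = 21.0, so C = (-12.2, 17.1). G is determined by |CG| = 50.0 and |GM| = 76.5 together: it lies at the intersection of circle(C, 50.0) and circle(M, 76.5). With |CM| = 73.3, the foot of the radical line on CM is 13.8 from C and the perpendicular offset is √(50.0² − 13.8²) = 48.1. Taking the left-of-CM solution: G = (12.5, 60.6).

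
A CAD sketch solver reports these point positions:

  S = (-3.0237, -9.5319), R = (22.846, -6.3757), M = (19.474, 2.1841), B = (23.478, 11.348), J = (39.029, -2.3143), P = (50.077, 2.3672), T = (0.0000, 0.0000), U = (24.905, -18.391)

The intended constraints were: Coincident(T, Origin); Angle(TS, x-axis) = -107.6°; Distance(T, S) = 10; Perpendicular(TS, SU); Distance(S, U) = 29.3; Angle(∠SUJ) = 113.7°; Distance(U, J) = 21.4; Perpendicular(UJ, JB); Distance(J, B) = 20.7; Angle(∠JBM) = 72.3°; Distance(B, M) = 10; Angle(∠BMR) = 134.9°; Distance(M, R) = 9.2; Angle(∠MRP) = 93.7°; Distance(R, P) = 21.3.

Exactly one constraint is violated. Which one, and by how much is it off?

Distance(R, P) = 21.3 — off by 7.30.

T = (0.00, 0.00) ✓; TS at -107.6° ✓; |TS| = 10.00 ✓; ∠(TS, SU) = 90.00° ✓; |SU| = 29.30 ✓; ∠SUJ = 113.7° ✓; |UJ| = 21.40 ✓; ∠(UJ, JB) = 90.00° ✓; |JB| = 20.70 ✓; ∠JBM = 72.30° ✓; |BM| = 10.00 ✓; ∠BMR = 134.9° ✓; |MR| = 9.200 ✓; ∠MRP = 93.70° ✓; |RP| = 28.60 ✗.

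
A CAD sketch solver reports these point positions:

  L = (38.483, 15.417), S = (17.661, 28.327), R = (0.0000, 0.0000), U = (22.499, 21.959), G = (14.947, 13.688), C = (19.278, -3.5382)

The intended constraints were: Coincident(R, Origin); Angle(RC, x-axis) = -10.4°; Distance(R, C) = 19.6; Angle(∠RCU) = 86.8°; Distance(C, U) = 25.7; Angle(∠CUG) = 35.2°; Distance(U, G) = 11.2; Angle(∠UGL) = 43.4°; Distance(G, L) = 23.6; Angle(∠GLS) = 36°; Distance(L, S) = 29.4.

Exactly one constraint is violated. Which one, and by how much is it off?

Distance(L, S) = 29.4 — off by 4.90.

R = (0.00, 0.00) ✓; RC at -10.40° ✓; |RC| = 19.60 ✓; ∠RCU = 86.80° ✓; |CU| = 25.70 ✓; ∠CUG = 35.20° ✓; |UG| = 11.20 ✓; ∠UGL = 43.40° ✓; |GL| = 23.60 ✓; ∠GLS = 36.00° ✓; |LS| = 24.50 ✗.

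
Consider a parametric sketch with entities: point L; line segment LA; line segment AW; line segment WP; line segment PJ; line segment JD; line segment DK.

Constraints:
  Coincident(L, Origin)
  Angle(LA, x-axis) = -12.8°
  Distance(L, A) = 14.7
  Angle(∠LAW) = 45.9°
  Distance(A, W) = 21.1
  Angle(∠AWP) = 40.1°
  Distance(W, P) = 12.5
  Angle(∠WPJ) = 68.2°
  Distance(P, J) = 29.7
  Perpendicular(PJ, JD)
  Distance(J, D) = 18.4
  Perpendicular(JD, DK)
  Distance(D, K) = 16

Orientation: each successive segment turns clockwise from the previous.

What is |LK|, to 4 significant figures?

25.75

The perpendicularity gives JD at right angles to PJ, so JD runs at -128.6°; with |JD| = 18.4, D = (12.00, -35.72). JD ⟂ DK, so DK runs at 141.4°; with |DK| = 16.0, K = (-0.5008, -25.74). Then |LK| = |K − L| = 25.75.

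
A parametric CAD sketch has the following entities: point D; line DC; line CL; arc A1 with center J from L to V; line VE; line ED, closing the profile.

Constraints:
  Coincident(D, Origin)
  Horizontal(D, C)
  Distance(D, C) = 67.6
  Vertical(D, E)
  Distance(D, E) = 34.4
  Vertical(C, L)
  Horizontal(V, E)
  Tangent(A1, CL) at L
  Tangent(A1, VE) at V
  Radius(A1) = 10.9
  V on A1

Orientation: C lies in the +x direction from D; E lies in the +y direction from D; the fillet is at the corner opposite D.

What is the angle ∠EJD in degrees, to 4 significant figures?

33.39°

D is at the origin; D and C share the same y with |DC| = 67.6 and C on the +x side, so C = (67.60, 0.000). D and E share the same x with |DE| = 34.4 and E on the +y side, so E = (0.000, 34.40). The virtual corner opposite D is at (67.60, 34.40). The tangent condition forces JL to be normal to CL and tangency of A1 to VE means the radius JV is perpendicular to VE, with radius 10.9, so the center J sits 10.9 in from both sides at J = (56.70, 23.50). Then cos ∠EJD = JE·JD / (|JE||JD|), giving 33.39°.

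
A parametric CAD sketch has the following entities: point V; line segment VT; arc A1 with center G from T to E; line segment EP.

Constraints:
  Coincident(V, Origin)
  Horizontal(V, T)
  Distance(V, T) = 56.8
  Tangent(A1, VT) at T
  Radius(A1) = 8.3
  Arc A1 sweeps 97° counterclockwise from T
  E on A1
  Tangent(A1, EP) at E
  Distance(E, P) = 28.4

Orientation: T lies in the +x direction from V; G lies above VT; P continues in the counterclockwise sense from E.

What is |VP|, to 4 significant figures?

72.10

V is at the origin; VT is horizontal with |VT| = 56.8 and T on the +x side, so T = (56.80, 0.000). Tangency of A1 to VT means the radius GT is perpendicular to VT, so G = T + (0, 8.3) = (56.80, 8.300). On A1, T sits at bearing -90° from G; a 97° counterclockwise sweep puts E at bearing 7°, so E = G + 8.3·(cos 7°, sin 7°) = (65.04, 9.312). Tangency of A1 to EP means the radius GE is perpendicular to EP, so EP runs along (−sin 7°, cos 7°); with |EP| = 28.4, P = (61.58, 37.50). Then |VP| = |P − V| = 72.10.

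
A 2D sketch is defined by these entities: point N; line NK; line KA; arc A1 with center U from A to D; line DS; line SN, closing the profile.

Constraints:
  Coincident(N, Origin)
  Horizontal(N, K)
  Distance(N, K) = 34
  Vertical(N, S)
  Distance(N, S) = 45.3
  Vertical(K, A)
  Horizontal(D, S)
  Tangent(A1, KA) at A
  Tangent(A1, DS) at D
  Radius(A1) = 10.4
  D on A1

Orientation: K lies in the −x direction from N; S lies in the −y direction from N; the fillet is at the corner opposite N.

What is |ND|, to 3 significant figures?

51.1

The virtual corner opposite N is at (-34.0, -45.3). The tangent condition forces UA to be normal to KA and the tangent condition forces UD to be normal to DS, with radius 10.4, so the center U sits 10.4 in from both sides at U = (-23.6, -34.9). That places the tangent points at A = (-34.0, -34.9) on KA and D = (-23.6, -45.3) on DS. Then |ND| = |D − N| = 51.1.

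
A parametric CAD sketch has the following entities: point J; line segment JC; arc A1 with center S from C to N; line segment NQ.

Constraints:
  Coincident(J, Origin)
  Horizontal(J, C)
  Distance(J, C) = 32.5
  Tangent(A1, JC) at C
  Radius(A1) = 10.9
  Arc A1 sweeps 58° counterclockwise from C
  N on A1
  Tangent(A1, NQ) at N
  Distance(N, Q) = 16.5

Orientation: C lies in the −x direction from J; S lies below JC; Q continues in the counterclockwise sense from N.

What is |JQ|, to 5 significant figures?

53.985

On A1, C sits at bearing 90° from S; a 58° counterclockwise sweep puts N at bearing 148°, so N = S + 10.9·(cos 148°, sin 148°) = (-41.744, -5.1239). Since A1 is tangent to NQ there, SN ⟂ NQ, so NQ runs along (−sin 148°, cos 148°); with |NQ| = 16.5, Q = (-50.487, -19.117). Then |JQ| = |Q − J| = 53.985.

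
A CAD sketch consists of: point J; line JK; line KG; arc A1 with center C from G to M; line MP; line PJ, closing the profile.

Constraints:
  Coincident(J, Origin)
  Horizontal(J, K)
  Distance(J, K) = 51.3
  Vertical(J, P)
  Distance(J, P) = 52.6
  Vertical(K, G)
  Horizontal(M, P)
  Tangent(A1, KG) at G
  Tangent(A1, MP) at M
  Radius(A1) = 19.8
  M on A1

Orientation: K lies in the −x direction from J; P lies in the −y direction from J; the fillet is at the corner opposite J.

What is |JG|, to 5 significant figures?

60.889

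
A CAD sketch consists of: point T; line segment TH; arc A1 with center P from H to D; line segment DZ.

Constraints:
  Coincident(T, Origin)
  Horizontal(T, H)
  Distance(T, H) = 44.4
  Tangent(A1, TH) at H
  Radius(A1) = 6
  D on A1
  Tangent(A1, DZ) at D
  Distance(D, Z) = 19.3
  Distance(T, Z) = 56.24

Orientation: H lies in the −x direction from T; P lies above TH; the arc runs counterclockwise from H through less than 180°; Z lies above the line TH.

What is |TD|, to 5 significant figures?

40.516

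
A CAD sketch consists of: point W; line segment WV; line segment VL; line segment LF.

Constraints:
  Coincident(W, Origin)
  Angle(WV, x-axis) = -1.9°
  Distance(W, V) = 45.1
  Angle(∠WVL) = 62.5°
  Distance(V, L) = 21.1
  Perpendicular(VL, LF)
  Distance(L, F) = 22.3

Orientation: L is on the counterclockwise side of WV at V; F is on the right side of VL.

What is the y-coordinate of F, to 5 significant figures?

27.169

W is at the origin; WV runs at -1.9° with length 45.1, so V = 45.1·(cos -1.9°, sin -1.9°) = (45.075, -1.4953). ∠WVL = 62.5°, so VL runs at -1.9° + (180° − 62.5°) = 115.60° from the x-axis; with |VL| = 21.1, L = V + 21.1·(cos 115.60°, sin 115.60°) = (35.958, 17.533). The perpendicularity gives LF at right angles to VL; with |LF| = 22.3 on the right of VL, F = L + 22.3·(0.90183, 0.43209) = (56.069, 27.169). So F.y = 27.169.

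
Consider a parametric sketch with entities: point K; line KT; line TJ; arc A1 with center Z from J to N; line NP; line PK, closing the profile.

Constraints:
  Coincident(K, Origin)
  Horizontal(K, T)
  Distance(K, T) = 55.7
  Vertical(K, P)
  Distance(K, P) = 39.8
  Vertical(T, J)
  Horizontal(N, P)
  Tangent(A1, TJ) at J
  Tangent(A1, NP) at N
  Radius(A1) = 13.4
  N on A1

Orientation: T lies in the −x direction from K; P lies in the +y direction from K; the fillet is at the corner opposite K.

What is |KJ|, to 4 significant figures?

61.64

K is at the origin; KT is horizontal with |KT| = 55.7 and T on the −x side, so T = (-55.70, 0.000). KP is vertical with |KP| = 39.8 and P on the +y side, so P = (0.000, 39.80). The virtual corner opposite K is at (-55.70, 39.80). A1 meets TJ tangentially, so ZJ is at right angles to TJ and since A1 is tangent to NP there, ZN ⟂ NP, with radius 13.4, so the center Z sits 13.4 in from both sides at Z = (-42.30, 26.40). That places the tangent points at J = (-55.70, 26.40) on TJ and N = (-42.30, 39.80) on NP. Then |KJ| = |J − K| = 61.64.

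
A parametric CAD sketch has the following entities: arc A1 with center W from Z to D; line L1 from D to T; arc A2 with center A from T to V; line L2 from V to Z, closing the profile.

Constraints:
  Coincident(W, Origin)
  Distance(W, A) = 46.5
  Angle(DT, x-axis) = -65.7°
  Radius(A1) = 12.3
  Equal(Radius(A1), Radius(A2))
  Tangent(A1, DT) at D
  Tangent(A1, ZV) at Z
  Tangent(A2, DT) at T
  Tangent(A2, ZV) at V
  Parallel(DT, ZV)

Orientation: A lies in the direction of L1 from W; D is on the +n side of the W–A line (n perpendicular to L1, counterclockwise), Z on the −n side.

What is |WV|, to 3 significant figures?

48.1

Tangency of A1 to both parallel lines with radius 12.3 puts D and Z at W ± 12.3·n: D = (11.2, 5.06), Z = (-11.2, -5.06). Equal radii place T and V the same way about A: T = A + 12.3·n = (30.3, -37.3), V = A − 12.3·n = (7.93, -47.4). Then |WV| = |V − W| = 48.1.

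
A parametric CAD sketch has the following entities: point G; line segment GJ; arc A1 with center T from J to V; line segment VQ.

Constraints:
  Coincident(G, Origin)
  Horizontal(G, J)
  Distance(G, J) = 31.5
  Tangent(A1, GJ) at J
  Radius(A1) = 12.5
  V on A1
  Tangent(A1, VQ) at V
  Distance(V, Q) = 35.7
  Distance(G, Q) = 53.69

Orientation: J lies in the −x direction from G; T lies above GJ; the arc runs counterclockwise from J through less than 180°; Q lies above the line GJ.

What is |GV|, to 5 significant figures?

23.321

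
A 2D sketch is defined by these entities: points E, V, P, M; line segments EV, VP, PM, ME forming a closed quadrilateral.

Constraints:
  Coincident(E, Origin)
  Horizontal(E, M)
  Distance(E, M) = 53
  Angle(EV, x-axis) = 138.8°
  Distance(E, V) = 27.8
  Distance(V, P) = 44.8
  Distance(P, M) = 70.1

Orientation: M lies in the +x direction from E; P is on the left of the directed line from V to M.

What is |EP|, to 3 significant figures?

53.6

Checks: |VP| = 44.80 ✓; |PM| = 70.10 ✓.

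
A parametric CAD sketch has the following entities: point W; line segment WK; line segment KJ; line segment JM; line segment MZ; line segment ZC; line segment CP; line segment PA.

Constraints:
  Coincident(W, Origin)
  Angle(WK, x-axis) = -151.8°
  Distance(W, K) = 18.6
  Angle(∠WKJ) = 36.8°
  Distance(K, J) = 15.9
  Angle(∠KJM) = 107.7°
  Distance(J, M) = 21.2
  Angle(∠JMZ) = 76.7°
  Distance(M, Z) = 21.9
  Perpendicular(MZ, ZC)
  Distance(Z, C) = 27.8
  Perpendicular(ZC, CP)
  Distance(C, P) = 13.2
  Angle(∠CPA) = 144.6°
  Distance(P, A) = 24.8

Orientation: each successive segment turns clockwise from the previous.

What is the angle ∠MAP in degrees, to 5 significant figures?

84.798°

W is at the origin; WK runs at -151.8° with length 18.6, so K = (-16.392, -8.7894). ∠WKJ = 36.8° gives KJ at 65.000° from the x-axis; with |KJ| = 15.9, J = (-9.6726, 5.6208). ∠KJM = 107.7° gives JM at -7.3000° from the x-axis; with |JM| = 21.2, M = (11.356, 2.9271). ∠JMZ = 76.7° gives MZ at -110.60° from the x-axis; with |MZ| = 21.9, Z = (3.6502, -17.573). MZ is perpendicular to ZC, so ZC runs at 159.40°; with |ZC| = 27.8, C = (-22.372, -7.7914). The perpendicularity gives CP at right angles to ZC, so CP runs at 69.400°; with |CP| = 13.2, P = (-17.728, 4.5646). ∠CPA = 144.6° gives PA at 34.000° from the x-axis; with |PA| = 24.8, A = (2.8322, 18.433). Then cos ∠MAP = AM·AP / (|AM||AP|), giving 84.798°.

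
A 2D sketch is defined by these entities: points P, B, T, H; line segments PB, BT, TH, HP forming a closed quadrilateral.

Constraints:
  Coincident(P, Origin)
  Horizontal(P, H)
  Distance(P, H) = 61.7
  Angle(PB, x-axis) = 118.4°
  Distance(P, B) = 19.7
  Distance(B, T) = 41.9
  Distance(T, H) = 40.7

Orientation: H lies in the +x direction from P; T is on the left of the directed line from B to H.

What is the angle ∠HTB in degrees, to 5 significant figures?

124.65°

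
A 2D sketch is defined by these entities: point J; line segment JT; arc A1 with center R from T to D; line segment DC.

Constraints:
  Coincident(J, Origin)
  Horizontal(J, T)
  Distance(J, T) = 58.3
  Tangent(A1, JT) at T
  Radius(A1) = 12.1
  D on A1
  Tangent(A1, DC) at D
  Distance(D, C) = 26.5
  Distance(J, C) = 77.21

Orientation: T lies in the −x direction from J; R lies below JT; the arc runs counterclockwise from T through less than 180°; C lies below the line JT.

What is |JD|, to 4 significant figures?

71.63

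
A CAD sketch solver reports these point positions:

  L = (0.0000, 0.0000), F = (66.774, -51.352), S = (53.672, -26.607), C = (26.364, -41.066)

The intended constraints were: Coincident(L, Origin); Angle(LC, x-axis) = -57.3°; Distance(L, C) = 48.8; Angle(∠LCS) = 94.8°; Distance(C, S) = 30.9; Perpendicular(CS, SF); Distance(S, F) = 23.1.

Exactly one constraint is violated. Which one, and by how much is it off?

Distance(S, F) = 23.1 — off by 4.90.

L = (0.00, 0.00) ✓; LC at -57.30° ✓; |LC| = 48.80 ✓; ∠LCS = 94.80° ✓; |CS| = 30.90 ✓; ∠(CS, SF) = 90.00° ✓; |SF| = 28.00 ✗.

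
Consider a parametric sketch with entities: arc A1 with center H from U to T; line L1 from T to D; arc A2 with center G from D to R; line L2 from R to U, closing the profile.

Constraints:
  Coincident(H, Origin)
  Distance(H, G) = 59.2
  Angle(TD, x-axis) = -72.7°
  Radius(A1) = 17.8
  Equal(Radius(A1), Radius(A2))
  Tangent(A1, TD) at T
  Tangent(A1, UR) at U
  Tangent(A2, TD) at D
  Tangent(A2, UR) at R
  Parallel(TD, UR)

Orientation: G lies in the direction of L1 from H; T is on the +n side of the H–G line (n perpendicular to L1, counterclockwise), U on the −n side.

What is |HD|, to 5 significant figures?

61.818

Tangency of A1 to both parallel lines with radius 17.8 puts T and U at H ± 17.8·n: T = (16.995, 5.2933), U = (-16.995, -5.2933). Equal radii place D and R the same way about G: D = G + 17.8·n = (34.599, -51.229), R = G − 17.8·n = (0.60985, -61.815). Then |HD| = |D − H| = 61.818.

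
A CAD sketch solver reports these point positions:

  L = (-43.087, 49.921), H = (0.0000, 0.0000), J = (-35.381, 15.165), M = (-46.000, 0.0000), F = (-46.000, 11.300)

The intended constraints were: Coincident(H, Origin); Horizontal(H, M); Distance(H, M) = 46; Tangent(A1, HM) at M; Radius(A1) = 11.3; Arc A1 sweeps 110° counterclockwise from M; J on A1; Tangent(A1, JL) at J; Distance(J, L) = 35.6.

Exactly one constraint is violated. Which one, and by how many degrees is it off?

Tangent(A1, JL) at J — off by 7.50°.

H = (0.00, 0.00) ✓; H.y = 0.00, M.y = 0.00 ✓; |HM| = 46.00 ✓; ∠(FM, MH) = 90.00° ✓; |FM| = 11.30 ✓; bearing(F→J) − bearing(F→M) = 110.0° ✓; |FJ| = 11.30 ✓; ∠(FJ, JL) = 97.50° ✗; |JL| = 35.60 ✓.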